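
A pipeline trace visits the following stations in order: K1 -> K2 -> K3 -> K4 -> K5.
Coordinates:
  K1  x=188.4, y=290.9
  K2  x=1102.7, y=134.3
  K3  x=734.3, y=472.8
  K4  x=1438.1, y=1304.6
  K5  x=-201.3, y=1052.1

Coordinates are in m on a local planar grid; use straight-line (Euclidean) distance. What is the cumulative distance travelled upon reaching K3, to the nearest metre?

Leg distances:
K1→K2: 927.6 m  (cumulative 927.6 m)
K2→K3: 500.3 m  (cumulative 1427.9 m)
Cumulative distance at K3 ≈ 1428 m.

1428 m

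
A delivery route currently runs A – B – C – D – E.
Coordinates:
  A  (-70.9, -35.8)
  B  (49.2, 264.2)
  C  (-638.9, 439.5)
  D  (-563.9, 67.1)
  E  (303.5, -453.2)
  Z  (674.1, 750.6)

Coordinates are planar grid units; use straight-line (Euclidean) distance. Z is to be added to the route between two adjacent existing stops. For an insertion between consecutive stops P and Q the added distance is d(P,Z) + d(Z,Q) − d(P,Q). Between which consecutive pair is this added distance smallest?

between B and C

Added distance for inserting Z between each consecutive pair:
A–B: 1552.0
B–C: 1431.2
C–D: 2383.6
D–E: 1662.2
Smallest added distance is 1431.2, inserting between B and C.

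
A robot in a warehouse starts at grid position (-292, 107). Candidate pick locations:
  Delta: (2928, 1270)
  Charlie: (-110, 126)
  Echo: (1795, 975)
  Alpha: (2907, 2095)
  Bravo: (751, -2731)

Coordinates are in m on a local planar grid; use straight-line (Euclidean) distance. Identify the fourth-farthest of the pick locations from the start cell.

Distances from the start cell ((-292, 107)):
Alpha: 3766.4 m
Delta: 3423.6 m
Bravo: 3023.6 m
Echo: 2260.3 m
Charlie: 183.0 m
The fourth-farthest is Echo at 2260.3 m.

Echo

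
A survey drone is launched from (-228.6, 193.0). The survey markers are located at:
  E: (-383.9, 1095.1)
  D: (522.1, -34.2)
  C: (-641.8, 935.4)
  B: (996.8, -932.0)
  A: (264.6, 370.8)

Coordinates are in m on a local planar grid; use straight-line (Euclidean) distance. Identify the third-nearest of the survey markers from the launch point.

C

Distances from the launch point ((-228.6, 193.0)):
A: 524.3 m
D: 784.3 m
C: 849.6 m
E: 915.4 m
B: 1663.5 m
The third-nearest is C at 849.6 m.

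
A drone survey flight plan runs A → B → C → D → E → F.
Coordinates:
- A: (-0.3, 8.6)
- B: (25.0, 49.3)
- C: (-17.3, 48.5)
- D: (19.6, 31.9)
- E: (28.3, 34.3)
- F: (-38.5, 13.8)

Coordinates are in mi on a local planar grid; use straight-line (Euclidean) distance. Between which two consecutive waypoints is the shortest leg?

Leg distances:
A→B: 47.9 mi
B→C: 42.3 mi
C→D: 40.5 mi
D→E: 9.0 mi
E→F: 69.9 mi
The shortest leg is D–E at 9.0 mi.

D–E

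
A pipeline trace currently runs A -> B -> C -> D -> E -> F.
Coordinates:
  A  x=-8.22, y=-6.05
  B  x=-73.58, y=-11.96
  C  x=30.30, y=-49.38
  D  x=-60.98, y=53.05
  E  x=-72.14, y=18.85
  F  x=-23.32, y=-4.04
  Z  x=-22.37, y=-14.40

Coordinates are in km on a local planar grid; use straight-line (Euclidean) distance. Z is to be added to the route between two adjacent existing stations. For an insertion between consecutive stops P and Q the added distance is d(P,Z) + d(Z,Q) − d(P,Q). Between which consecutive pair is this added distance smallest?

Added distance for inserting Z between each consecutive pair:
A–B: 2.1 km
B–C: 4.1 km
C–D: 3.7 km
D–E: 101.6 km
E–F: 16.3 km
Smallest added distance is 2.1 km, inserting between A and B.

between A and B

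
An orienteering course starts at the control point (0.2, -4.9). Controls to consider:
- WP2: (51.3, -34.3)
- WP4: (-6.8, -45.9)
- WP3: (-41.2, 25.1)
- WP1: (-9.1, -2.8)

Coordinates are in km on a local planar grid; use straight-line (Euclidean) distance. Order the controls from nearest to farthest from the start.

WP1, WP4, WP3, WP2

Distances from the start:
WP1 (-9.1, -2.8): 9.5 km
WP4 (-6.8, -45.9): 41.6 km
WP3 (-41.2, 25.1): 51.1 km
WP2 (51.3, -34.3): 59.0 km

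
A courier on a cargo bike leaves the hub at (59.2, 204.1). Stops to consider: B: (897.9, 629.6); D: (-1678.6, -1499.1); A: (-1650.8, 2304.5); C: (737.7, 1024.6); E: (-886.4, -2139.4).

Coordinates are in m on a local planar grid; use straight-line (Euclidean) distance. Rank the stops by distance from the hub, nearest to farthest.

Computing each straight-line distance from (59.2, 204.1):
B (897.9, 629.6): 940.5 m
C (737.7, 1024.6): 1064.7 m
D (-1678.6, -1499.1): 2433.3 m
E (-886.4, -2139.4): 2527.1 m
A (-1650.8, 2304.5): 2708.5 m

B, C, D, E, A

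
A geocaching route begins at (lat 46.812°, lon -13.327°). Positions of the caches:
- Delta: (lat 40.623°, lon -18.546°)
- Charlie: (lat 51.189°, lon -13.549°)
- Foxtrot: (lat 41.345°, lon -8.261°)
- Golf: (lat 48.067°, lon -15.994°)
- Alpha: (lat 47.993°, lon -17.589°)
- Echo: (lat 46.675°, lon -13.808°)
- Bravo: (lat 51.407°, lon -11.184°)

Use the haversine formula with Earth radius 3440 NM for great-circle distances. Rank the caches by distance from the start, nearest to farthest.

Echo, Golf, Alpha, Charlie, Bravo, Foxtrot, Delta

Computing each great-circle distance from (lat 46.812°, lon -13.327°):
Echo (lat 46.675°, lon -13.808°): 21.4 NM
Golf (lat 48.067°, lon -15.994°): 131.9 NM
Alpha (lat 47.993°, lon -17.589°): 187.1 NM
Charlie (lat 51.189°, lon -13.549°): 262.9 NM
Bravo (lat 51.407°, lon -11.184°): 288.4 NM
Foxtrot (lat 41.345°, lon -8.261°): 394.1 NM
Delta (lat 40.623°, lon -18.546°): 434.9 NM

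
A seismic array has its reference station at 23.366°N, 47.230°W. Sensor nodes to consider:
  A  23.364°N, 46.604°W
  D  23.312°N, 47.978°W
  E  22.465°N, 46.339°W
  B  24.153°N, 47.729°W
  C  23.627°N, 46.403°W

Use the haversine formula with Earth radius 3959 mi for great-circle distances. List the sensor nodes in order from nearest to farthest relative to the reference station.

A, D, C, B, E

Distance from the reference station at 23.366°N, 47.230°W to each:
A 23.364°N, 46.604°W: 39.7 mi
D 23.312°N, 47.978°W: 47.6 mi
C 23.627°N, 46.403°W: 55.4 mi
B 24.153°N, 47.729°W: 62.9 mi
E 22.465°N, 46.339°W: 84.2 mi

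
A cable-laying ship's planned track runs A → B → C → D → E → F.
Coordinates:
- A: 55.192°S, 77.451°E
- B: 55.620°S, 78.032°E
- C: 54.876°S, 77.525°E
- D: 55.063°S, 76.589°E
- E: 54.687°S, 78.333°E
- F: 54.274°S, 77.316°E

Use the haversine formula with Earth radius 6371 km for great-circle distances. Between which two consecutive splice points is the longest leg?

D–E

Leg distances:
A→B: 60.1 km
B→C: 88.8 km
C→D: 63.3 km
D→E: 119.1 km
E→F: 80.2 km
The longest leg is D–E at 119.1 km.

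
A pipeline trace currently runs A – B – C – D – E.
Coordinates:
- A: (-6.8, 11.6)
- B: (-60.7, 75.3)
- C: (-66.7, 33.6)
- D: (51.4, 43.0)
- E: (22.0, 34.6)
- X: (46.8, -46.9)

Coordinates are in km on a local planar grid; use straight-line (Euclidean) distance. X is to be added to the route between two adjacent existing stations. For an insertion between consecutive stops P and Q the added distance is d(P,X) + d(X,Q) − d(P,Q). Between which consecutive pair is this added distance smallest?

Added distance for inserting X between each consecutive pair:
A–B: 158.7 km
B–C: 259.8 km
C–D: 110.7 km
D–E: 144.6 km
Smallest added distance is 110.7 km, inserting between C and D.

between C and D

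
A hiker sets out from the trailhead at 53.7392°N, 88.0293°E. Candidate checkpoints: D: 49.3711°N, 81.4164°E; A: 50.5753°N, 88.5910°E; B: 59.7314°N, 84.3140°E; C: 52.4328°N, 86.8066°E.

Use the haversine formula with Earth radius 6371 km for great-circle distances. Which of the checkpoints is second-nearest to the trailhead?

Distances from the trailhead (53.7392°N, 88.0293°E):
C: 166.6 km
A: 353.9 km
D: 666.5 km
B: 703.5 km
The second-nearest is A at 353.9 km.

A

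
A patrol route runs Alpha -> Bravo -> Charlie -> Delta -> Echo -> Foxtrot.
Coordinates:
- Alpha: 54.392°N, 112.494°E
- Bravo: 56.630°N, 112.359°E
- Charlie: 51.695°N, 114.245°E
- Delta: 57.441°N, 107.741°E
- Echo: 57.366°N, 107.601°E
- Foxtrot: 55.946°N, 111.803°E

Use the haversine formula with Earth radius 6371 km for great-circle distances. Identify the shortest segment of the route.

Leg distances:
Alpha→Bravo: 249.0 km
Bravo→Charlie: 562.3 km
Charlie→Delta: 763.5 km
Delta→Echo: 11.8 km
Echo→Foxtrot: 301.4 km
The shortest leg is Delta–Echo at 11.8 km.

Delta–Echo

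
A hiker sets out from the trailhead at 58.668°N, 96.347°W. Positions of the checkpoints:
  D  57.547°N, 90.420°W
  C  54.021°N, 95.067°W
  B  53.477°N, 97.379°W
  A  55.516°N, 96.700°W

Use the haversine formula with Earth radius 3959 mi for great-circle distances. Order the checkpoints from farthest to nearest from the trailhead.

B, C, D, A

Distance from the trailhead at 58.668°N, 96.347°W to each:
B 53.477°N, 97.379°W: 360.9 mi
C 54.021°N, 95.067°W: 324.8 mi
D 57.547°N, 90.420°W: 229.7 mi
A 55.516°N, 96.700°W: 218.2 mi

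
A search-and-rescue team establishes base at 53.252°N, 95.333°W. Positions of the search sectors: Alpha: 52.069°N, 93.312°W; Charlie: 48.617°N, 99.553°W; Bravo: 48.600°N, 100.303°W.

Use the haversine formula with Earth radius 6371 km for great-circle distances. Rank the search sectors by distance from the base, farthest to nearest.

Bravo, Charlie, Alpha

Distance from the base at 53.252°N, 95.333°W to each:
Bravo 48.600°N, 100.303°W: 623.3 km
Charlie 48.617°N, 99.553°W: 594.0 km
Alpha 52.069°N, 93.312°W: 189.4 km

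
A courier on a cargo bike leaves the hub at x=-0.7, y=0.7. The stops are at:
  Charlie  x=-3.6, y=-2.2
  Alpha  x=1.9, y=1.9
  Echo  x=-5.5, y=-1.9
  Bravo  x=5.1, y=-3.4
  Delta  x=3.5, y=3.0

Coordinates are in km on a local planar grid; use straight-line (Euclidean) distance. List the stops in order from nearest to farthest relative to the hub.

Computing each straight-line distance from x=-0.7, y=0.7:
Alpha x=1.9, y=1.9: 2.9 km
Charlie x=-3.6, y=-2.2: 4.1 km
Delta x=3.5, y=3.0: 4.8 km
Echo x=-5.5, y=-1.9: 5.5 km
Bravo x=5.1, y=-3.4: 7.1 km

Alpha, Charlie, Delta, Echo, Bravo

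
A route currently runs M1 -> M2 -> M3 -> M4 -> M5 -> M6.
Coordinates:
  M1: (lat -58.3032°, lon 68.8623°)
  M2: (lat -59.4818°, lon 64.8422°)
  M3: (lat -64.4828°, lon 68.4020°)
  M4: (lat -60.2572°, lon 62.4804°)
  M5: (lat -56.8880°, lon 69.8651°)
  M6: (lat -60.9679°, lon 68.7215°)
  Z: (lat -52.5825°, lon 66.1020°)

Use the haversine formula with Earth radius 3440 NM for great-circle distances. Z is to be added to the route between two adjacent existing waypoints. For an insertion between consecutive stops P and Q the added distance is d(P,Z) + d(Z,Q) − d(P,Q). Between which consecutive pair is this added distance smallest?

between M4 and M5

Added distance for inserting Z between each consecutive pair:
M1–M2: 629.0 NM
M2–M3: 817.9 NM
M3–M4: 891.7 NM
M4–M5: 458.6 NM
M5–M6: 552.6 NM
Smallest added distance is 458.6 NM, inserting between M4 and M5.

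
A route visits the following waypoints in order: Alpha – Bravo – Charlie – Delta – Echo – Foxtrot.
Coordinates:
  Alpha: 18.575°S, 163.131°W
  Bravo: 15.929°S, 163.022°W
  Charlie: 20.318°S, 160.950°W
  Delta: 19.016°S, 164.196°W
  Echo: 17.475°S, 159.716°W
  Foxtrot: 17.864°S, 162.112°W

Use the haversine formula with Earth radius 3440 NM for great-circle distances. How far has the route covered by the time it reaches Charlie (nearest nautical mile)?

Leg distances:
Alpha→Bravo: 159.0 NM  (cumulative 159.0 NM)
Bravo→Charlie: 288.8 NM  (cumulative 447.8 NM)
Cumulative distance at Charlie ≈ 448 NM.

448 NM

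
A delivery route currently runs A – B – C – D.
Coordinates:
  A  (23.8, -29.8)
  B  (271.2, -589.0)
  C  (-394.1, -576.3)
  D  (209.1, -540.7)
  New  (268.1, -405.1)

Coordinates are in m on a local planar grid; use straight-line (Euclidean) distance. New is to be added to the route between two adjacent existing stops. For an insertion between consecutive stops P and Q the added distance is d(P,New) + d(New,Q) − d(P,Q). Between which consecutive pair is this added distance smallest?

Added distance for inserting New between each consecutive pair:
A–B: 20.3 m
B–C: 202.5 m
C–D: 227.6 m
Smallest added distance is 20.3 m, inserting between A and B.

between A and B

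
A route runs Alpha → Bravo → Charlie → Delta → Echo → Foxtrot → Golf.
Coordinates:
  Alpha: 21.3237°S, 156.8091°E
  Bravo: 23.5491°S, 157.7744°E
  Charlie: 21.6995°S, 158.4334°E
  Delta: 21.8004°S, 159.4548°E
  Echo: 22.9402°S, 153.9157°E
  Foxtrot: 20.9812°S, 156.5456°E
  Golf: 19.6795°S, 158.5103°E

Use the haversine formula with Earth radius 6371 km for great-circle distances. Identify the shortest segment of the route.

Leg distances:
Alpha→Bravo: 266.6 km
Bravo→Charlie: 216.5 km
Charlie→Delta: 106.1 km
Delta→Echo: 583.5 km
Echo→Foxtrot: 347.8 km
Foxtrot→Golf: 250.8 km
The shortest leg is Charlie–Delta at 106.1 km.

Charlie–Delta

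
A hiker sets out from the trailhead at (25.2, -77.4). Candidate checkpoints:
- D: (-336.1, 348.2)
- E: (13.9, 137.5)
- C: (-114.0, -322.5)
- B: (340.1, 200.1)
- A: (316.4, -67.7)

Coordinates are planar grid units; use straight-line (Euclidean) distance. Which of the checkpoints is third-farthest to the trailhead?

A

Distances from the trailhead ((25.2, -77.4)):
D: 558.3
B: 419.7
A: 291.4
C: 281.9
E: 215.2
The third-farthest is A at 291.4.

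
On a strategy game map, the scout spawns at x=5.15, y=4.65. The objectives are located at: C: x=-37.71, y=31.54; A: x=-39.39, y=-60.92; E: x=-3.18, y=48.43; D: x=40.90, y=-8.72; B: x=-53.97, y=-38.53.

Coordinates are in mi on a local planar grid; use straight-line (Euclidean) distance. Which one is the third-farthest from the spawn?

Distances from the spawn (x=5.15, y=4.65):
A: 79.3 mi
B: 73.2 mi
C: 50.6 mi
E: 44.6 mi
D: 38.2 mi
The third-farthest is C at 50.6 mi.

C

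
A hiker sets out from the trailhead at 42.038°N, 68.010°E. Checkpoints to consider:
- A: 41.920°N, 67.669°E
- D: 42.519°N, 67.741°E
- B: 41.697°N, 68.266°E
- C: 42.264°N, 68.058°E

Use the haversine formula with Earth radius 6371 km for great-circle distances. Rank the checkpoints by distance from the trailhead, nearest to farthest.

C, A, B, D

Computing each great-circle distance from 42.038°N, 68.010°E:
C 42.264°N, 68.058°E: 25.4 km
A 41.920°N, 67.669°E: 31.1 km
B 41.697°N, 68.266°E: 43.4 km
D 42.519°N, 67.741°E: 57.9 km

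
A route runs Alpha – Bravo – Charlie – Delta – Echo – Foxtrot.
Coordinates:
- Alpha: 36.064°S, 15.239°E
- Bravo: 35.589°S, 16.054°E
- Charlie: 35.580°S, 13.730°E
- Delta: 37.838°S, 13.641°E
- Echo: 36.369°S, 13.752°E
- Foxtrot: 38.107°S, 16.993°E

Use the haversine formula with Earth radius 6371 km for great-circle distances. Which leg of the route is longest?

Leg distances:
Alpha→Bravo: 90.5 km
Bravo→Charlie: 210.2 km
Charlie→Delta: 251.2 km
Delta→Echo: 163.6 km
Echo→Foxtrot: 345.9 km
The longest leg is Echo–Foxtrot at 345.9 km.

Echo–Foxtrot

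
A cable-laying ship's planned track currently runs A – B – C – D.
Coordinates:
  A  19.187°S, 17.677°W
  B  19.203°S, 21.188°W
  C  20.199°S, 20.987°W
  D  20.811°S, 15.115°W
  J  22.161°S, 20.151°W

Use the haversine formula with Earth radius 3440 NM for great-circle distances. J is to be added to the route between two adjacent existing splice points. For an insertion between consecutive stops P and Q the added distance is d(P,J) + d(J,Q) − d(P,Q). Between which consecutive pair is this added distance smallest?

Added distance for inserting J between each consecutive pair:
A–B: 214.1 NM
B–C: 252.8 NM
C–D: 87.3 NM
Smallest added distance is 87.3 NM, inserting between C and D.

between C and D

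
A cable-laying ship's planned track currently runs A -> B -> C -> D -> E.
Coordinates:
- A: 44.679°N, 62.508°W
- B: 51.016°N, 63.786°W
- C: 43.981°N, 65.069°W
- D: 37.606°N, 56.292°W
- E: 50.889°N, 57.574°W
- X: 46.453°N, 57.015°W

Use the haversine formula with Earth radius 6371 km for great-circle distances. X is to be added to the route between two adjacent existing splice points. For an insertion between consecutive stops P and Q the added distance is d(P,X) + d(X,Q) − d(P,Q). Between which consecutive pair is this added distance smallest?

Added distance for inserting X between each consecutive pair:
A–B: 469.1 km
B–C: 609.0 km
C–D: 650.4 km
D–E: 0.0 km
Smallest added distance is 0.0 km, inserting between D and E.

between D and E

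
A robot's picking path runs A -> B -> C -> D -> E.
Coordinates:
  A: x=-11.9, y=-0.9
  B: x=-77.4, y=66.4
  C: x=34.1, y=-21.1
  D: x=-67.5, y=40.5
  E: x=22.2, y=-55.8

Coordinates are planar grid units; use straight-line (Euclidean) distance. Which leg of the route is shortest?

A–B

Leg distances:
A→B: 93.9
B→C: 141.7
C→D: 118.8
D→E: 131.6
The shortest leg is A–B at 93.9.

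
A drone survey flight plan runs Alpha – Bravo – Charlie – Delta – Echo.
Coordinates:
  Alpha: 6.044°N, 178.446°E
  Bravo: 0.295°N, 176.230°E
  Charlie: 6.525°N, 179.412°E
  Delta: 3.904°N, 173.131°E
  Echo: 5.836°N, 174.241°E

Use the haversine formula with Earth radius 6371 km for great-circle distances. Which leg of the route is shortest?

Delta–Echo

Leg distances:
Alpha→Bravo: 684.9 km
Bravo→Charlie: 777.5 km
Charlie→Delta: 754.1 km
Delta→Echo: 247.5 km
The shortest leg is Delta–Echo at 247.5 km.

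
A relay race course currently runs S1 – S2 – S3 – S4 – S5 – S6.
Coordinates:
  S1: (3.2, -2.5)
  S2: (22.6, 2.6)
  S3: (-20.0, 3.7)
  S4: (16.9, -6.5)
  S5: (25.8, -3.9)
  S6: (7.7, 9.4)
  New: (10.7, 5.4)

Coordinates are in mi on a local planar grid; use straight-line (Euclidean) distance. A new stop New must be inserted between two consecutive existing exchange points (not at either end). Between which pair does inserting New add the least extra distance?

between S5 and S6

Added distance for inserting New between each consecutive pair:
S1–S2: 3.1 mi
S2–S3: 0.4 mi
S3–S4: 5.9 mi
S4–S5: 21.9 mi
S5–S6: 0.3 mi
Smallest added distance is 0.3 mi, inserting between S5 and S6.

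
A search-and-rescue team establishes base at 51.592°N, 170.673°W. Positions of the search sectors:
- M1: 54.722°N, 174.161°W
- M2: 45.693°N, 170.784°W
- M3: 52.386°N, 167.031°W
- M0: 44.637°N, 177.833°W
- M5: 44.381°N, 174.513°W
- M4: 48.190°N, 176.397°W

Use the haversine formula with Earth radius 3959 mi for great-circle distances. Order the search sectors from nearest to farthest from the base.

M3, M1, M4, M2, M5, M0

Computing each great-circle distance from 51.592°N, 170.673°W:
M3 52.386°N, 167.031°W: 164.4 mi
M1 54.722°N, 174.161°W: 260.0 mi
M4 48.190°N, 176.397°W: 346.5 mi
M2 45.693°N, 170.784°W: 407.6 mi
M5 44.381°N, 174.513°W: 528.8 mi
M0 44.637°N, 177.833°W: 582.5 mi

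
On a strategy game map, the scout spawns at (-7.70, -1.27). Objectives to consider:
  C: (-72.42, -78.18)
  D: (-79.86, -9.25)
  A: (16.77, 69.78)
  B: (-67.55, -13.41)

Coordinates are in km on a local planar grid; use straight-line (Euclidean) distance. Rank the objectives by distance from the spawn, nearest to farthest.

B, D, A, C

Distance from the spawn at (-7.70, -1.27) to each:
B (-67.55, -13.41): 61.1 km
D (-79.86, -9.25): 72.6 km
A (16.77, 69.78): 75.1 km
C (-72.42, -78.18): 100.5 km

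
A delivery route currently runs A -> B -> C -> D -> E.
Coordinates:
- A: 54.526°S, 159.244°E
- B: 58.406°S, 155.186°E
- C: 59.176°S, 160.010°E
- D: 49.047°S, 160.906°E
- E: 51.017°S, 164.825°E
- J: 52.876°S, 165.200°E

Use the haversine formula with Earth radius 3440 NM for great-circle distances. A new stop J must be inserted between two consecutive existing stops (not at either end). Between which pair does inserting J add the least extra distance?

between C and D

Added distance for inserting J between each consecutive pair:
A–B: 438.5 NM
B–C: 732.9 NM
C–D: 88.5 NM
D–E: 201.9 NM
Smallest added distance is 88.5 NM, inserting between C and D.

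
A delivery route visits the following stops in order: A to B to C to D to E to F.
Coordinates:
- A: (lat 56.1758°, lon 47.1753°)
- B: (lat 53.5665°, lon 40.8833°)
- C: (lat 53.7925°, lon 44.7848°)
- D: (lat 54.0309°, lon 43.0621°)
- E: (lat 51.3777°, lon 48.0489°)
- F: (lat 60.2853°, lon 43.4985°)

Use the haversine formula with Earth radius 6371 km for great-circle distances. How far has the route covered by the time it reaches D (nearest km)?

870 km

Leg distances:
A→B: 495.9 km  (cumulative 495.9 km)
B→C: 258.1 km  (cumulative 754.1 km)
C→D: 115.9 km  (cumulative 870.0 km)
Cumulative distance at D ≈ 870 km.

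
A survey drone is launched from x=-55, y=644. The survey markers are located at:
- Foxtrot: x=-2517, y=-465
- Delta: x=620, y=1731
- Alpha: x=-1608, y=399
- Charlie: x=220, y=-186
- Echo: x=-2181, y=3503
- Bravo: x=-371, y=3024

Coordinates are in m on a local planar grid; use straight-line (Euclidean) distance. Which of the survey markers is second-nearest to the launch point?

Distance to each, sorted:
Charlie: 874.4 m
Delta: 1279.5 m
Alpha: 1572.2 m
Bravo: 2400.9 m
Foxtrot: 2700.2 m
Echo: 3562.8 m
The second-nearest is Delta at 1279.5 m.

Delta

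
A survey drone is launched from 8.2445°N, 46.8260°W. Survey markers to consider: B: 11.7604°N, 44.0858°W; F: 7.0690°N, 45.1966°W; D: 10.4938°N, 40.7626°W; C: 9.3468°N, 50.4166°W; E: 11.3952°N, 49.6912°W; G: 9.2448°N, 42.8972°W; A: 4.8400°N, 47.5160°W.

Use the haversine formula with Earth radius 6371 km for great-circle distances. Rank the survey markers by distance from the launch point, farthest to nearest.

Distances from the launch point:
D 10.4938°N, 40.7626°W: 710.6 km
B 11.7604°N, 44.0858°W: 492.8 km
E 11.3952°N, 49.6912°W: 470.4 km
G 9.2448°N, 42.8972°W: 445.9 km
C 9.3468°N, 50.4166°W: 413.2 km
A 4.8400°N, 47.5160°W: 386.2 km
F 7.0690°N, 45.1966°W: 222.1 km

D, B, E, G, C, A, F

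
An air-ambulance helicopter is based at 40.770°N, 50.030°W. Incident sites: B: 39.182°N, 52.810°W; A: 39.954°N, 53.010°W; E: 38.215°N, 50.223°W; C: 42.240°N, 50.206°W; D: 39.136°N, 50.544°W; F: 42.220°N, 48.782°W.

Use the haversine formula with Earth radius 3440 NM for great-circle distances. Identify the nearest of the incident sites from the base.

C

Distance to each, sorted:
C: 88.6 NM
D: 100.9 NM
F: 103.6 NM
A: 144.9 NM
E: 153.7 NM
B: 159.5 NM
The nearest is C at 88.6 NM.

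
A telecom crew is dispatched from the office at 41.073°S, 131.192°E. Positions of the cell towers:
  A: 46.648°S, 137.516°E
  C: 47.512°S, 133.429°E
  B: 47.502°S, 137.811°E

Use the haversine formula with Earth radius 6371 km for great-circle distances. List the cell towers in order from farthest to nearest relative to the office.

B, A, C

Computing each great-circle distance from 41.073°S, 131.192°E:
B 47.502°S, 137.811°E: 887.3 km
A 46.648°S, 137.516°E: 800.3 km
C 47.512°S, 133.429°E: 737.7 km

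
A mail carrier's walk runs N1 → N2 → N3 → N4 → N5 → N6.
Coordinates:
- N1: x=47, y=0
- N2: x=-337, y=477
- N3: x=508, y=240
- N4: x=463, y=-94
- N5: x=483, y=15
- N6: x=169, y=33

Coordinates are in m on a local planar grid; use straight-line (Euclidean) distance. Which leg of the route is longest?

N2–N3

Leg distances:
N1→N2: 612.4 m
N2→N3: 877.6 m
N3→N4: 337.0 m
N4→N5: 110.8 m
N5→N6: 314.5 m
The longest leg is N2–N3 at 877.6 m.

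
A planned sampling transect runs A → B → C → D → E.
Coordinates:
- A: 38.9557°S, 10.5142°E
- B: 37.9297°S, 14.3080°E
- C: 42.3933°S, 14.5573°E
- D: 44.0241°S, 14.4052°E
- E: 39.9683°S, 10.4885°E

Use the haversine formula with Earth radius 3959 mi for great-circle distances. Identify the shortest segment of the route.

C–D

Leg distances:
A→B: 217.2 mi
B→C: 308.7 mi
C→D: 112.9 mi
D→E: 344.9 mi
The shortest leg is C–D at 112.9 mi.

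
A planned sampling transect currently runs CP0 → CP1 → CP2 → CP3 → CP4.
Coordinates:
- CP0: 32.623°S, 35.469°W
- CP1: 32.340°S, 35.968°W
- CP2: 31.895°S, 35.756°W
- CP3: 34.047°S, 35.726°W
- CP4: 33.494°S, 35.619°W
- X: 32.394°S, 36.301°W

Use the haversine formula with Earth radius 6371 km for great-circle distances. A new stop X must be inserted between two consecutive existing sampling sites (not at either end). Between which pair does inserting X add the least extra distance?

Added distance for inserting X between each consecutive pair:
CP0–CP1: 57.5 km
CP1–CP2: 54.1 km
CP2–CP3: 27.7 km
CP3–CP4: 267.0 km
Smallest added distance is 27.7 km, inserting between CP2 and CP3.

between CP2 and CP3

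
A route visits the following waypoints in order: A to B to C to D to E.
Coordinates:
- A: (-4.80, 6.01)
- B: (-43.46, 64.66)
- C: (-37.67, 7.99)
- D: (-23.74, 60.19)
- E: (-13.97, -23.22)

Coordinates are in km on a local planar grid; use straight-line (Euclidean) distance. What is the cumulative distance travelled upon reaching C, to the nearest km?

127 km

Leg distances:
A→B: 70.2 km  (cumulative 70.2 km)
B→C: 57.0 km  (cumulative 127.2 km)
Cumulative distance at C ≈ 127 km.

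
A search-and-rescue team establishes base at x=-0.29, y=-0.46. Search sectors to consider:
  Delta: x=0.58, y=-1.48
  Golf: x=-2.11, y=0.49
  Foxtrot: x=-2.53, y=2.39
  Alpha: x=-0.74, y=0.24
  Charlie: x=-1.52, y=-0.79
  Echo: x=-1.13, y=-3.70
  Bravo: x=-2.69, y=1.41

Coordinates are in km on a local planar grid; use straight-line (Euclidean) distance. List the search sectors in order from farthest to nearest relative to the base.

Foxtrot, Echo, Bravo, Golf, Delta, Charlie, Alpha

Distance from the base at x=-0.29, y=-0.46 to each:
Foxtrot x=-2.53, y=2.39: 3.6 km
Echo x=-1.13, y=-3.70: 3.3 km
Bravo x=-2.69, y=1.41: 3.0 km
Golf x=-2.11, y=0.49: 2.1 km
Delta x=0.58, y=-1.48: 1.3 km
Charlie x=-1.52, y=-0.79: 1.3 km
Alpha x=-0.74, y=0.24: 0.8 km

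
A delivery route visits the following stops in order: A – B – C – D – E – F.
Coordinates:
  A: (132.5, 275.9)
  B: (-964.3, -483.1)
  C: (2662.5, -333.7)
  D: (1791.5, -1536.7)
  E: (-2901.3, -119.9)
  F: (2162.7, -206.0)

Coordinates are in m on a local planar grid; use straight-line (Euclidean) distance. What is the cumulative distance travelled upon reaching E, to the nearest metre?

Leg distances:
A→B: 1333.8 m  (cumulative 1333.8 m)
B→C: 3629.9 m  (cumulative 4963.7 m)
C→D: 1485.2 m  (cumulative 6448.9 m)
D→E: 4902.0 m  (cumulative 11350.9 m)
Cumulative distance at E ≈ 11351 m.

11351 m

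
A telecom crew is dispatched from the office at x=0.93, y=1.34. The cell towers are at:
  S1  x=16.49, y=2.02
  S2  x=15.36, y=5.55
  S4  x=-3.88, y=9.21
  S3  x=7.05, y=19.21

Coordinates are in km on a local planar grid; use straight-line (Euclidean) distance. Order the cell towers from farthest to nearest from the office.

Distance from the office at x=0.93, y=1.34 to each:
S3 x=7.05, y=19.21: 18.9 km
S1 x=16.49, y=2.02: 15.6 km
S2 x=15.36, y=5.55: 15.0 km
S4 x=-3.88, y=9.21: 9.2 km

S3, S1, S2, S4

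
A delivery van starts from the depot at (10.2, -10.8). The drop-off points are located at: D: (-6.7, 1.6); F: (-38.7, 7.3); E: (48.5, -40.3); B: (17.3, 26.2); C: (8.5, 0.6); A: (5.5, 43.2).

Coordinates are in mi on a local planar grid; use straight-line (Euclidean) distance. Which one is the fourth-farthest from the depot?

B

Distances from the depot ((10.2, -10.8)):
A: 54.2 mi
F: 52.1 mi
E: 48.3 mi
B: 37.7 mi
D: 21.0 mi
C: 11.5 mi
The fourth-farthest is B at 37.7 mi.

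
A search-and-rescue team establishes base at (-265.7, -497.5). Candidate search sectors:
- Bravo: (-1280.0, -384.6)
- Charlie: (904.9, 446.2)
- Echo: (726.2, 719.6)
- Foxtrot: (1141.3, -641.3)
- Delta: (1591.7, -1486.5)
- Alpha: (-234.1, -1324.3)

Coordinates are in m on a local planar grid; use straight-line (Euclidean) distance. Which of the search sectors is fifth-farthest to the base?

Distances from the base ((-265.7, -497.5)):
Delta: 2104.3 m
Echo: 1570.1 m
Charlie: 1503.6 m
Foxtrot: 1414.3 m
Bravo: 1020.6 m
Alpha: 827.4 m
The fifth-farthest is Bravo at 1020.6 m.

Bravo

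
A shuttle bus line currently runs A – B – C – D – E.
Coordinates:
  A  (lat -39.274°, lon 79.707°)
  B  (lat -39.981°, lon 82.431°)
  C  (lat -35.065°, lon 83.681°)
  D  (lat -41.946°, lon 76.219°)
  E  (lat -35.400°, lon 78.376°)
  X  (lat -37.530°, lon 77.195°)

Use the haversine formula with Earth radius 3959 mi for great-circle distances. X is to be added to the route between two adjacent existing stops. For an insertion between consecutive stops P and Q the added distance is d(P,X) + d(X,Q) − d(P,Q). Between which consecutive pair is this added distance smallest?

Added distance for inserting X between each consecutive pair:
A–B: 357.7 mi
B–C: 381.7 mi
C–D: 85.7 mi
D–E: 3.7 mi
Smallest added distance is 3.7 mi, inserting between D and E.

between D and E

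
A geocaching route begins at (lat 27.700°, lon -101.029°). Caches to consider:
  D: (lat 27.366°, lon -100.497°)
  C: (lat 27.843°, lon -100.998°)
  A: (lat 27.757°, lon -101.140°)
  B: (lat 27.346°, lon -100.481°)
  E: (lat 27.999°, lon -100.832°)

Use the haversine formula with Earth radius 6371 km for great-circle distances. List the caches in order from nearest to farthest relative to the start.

Distances from the start:
A (lat 27.757°, lon -101.140°): 12.6 km
C (lat 27.843°, lon -100.998°): 16.2 km
E (lat 27.999°, lon -100.832°): 38.5 km
D (lat 27.366°, lon -100.497°): 64.3 km
B (lat 27.346°, lon -100.481°): 66.9 km

A, C, E, D, B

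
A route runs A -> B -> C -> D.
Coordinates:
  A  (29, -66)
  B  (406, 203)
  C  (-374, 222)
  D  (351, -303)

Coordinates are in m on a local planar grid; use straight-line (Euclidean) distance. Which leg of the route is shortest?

A–B

Leg distances:
A→B: 463.1 m
B→C: 780.2 m
C→D: 895.1 m
The shortest leg is A–B at 463.1 m.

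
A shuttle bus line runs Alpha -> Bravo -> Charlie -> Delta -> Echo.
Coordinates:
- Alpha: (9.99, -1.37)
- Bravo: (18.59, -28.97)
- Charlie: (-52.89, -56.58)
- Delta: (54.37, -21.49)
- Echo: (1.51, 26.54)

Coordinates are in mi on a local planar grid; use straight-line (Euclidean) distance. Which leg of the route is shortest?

Leg distances:
Alpha→Bravo: 28.9 mi
Bravo→Charlie: 76.6 mi
Charlie→Delta: 112.9 mi
Delta→Echo: 71.4 mi
The shortest leg is Alpha–Bravo at 28.9 mi.

Alpha–Bravo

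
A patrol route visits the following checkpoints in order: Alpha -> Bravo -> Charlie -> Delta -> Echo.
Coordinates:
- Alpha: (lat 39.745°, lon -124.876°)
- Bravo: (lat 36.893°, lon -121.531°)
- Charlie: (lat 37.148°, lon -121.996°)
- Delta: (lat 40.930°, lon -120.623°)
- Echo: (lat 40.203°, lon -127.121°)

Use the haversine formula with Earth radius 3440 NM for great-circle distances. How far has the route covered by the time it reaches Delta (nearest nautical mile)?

496 NM

Leg distances:
Alpha→Bravo: 232.7 NM  (cumulative 232.7 NM)
Bravo→Charlie: 27.0 NM  (cumulative 259.7 NM)
Charlie→Delta: 235.9 NM  (cumulative 495.6 NM)
Cumulative distance at Delta ≈ 496 NM.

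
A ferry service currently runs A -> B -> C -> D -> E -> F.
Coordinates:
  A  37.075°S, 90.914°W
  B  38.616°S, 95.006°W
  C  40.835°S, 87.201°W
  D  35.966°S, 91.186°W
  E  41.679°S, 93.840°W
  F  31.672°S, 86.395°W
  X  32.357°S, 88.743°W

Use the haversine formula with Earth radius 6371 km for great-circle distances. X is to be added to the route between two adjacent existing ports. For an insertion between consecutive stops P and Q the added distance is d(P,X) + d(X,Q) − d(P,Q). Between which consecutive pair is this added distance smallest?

between E and F

Added distance for inserting X between each consecutive pair:
A–B: 1060.0 km
B–C: 1138.6 km
C–D: 769.6 km
D–E: 914.9 km
E–F: 70.1 km
Smallest added distance is 70.1 km, inserting between E and F.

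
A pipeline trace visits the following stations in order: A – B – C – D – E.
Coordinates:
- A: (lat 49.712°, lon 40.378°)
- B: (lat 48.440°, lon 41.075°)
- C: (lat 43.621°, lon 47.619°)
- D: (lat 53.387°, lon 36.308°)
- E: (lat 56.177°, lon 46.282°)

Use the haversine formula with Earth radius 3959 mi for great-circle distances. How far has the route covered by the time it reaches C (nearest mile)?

Leg distances:
A→B: 93.4 mi  (cumulative 93.4 mi)
B→C: 457.3 mi  (cumulative 550.7 mi)
Cumulative distance at C ≈ 551 mi.

551 mi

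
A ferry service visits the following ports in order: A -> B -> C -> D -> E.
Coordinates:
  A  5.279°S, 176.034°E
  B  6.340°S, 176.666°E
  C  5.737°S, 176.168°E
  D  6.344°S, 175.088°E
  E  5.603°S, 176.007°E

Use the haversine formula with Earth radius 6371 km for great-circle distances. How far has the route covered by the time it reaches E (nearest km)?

492 km

Leg distances:
A→B: 137.1 km  (cumulative 137.1 km)
B→C: 86.8 km  (cumulative 223.9 km)
C→D: 137.2 km  (cumulative 361.1 km)
D→E: 130.8 km  (cumulative 491.9 km)
Cumulative distance at E ≈ 492 km.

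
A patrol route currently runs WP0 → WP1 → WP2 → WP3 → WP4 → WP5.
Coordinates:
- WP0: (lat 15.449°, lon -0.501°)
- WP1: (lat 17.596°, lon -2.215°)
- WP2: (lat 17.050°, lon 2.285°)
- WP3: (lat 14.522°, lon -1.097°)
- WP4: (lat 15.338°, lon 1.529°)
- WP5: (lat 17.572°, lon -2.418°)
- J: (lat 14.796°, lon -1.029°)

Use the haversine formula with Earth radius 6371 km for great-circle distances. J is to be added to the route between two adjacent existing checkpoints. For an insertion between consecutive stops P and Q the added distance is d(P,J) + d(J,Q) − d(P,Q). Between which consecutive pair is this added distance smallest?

Added distance for inserting J between each consecutive pair:
WP0–WP1: 127.6 km
WP1–WP2: 288.6 km
WP2–WP3: 7.1 km
WP3–WP4: 16.2 km
WP4–WP5: 134.9 km
Smallest added distance is 7.1 km, inserting between WP2 and WP3.

between WP2 and WP3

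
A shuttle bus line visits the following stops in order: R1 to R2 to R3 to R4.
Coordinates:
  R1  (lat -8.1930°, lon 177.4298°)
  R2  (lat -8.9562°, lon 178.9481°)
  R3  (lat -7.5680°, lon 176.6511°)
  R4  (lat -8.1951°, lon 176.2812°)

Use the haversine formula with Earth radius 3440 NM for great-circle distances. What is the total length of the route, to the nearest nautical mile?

Leg distances:
R1→R2: 101.1 NM  (cumulative 101.1 NM)
R2→R3: 159.9 NM  (cumulative 261.0 NM)
R3→R4: 43.6 NM  (cumulative 304.6 NM)
Total route length ≈ 305 NM.

305 NM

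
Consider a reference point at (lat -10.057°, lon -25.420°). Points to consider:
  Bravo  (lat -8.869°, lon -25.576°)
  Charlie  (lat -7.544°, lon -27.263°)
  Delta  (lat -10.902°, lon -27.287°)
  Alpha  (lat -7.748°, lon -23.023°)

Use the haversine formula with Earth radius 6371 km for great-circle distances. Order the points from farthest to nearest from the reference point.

Computing each great-circle distance from (lat -10.057°, lon -25.420°):
Alpha (lat -7.748°, lon -23.023°): 367.8 km
Charlie (lat -7.544°, lon -27.263°): 345.1 km
Delta (lat -10.902°, lon -27.287°): 224.7 km
Bravo (lat -8.869°, lon -25.576°): 133.2 km

Alpha, Charlie, Delta, Bravo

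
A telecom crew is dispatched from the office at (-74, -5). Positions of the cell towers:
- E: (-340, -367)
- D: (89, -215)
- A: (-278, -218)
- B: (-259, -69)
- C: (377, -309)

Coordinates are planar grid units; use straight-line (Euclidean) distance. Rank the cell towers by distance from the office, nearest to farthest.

B, D, A, E, C

Distances from the office:
B (-259, -69): 195.8
D (89, -215): 265.8
A (-278, -218): 294.9
E (-340, -367): 449.2
C (377, -309): 543.9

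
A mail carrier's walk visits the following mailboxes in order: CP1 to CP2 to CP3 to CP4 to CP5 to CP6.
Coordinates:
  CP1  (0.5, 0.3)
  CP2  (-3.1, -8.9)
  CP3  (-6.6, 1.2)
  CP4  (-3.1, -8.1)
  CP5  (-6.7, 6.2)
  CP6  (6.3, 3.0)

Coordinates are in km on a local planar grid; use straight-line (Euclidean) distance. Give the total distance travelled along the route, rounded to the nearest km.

Leg distances:
CP1→CP2: 9.9 km  (cumulative 9.9 km)
CP2→CP3: 10.7 km  (cumulative 20.6 km)
CP3→CP4: 9.9 km  (cumulative 30.5 km)
CP4→CP5: 14.7 km  (cumulative 45.3 km)
CP5→CP6: 13.4 km  (cumulative 58.6 km)
Total route length ≈ 59 km.

59 km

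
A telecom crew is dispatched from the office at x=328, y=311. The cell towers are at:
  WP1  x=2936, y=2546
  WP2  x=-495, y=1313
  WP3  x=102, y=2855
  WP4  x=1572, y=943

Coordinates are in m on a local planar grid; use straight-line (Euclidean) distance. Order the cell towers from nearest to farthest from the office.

Distance from the office at x=328, y=311 to each:
WP2 x=-495, y=1313: 1296.7 m
WP4 x=1572, y=943: 1395.3 m
WP3 x=102, y=2855: 2554.0 m
WP1 x=2936, y=2546: 3434.7 m

WP2, WP4, WP3, WP1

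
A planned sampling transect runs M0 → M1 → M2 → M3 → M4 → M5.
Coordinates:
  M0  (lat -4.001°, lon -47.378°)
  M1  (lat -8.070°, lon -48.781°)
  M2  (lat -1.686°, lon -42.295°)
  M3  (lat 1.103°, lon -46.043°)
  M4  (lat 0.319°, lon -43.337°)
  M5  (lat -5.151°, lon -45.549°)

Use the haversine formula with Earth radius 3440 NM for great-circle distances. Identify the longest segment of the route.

Leg distances:
M0→M1: 258.3 NM
M1→M2: 545.3 NM
M2→M3: 280.5 NM
M3→M4: 169.1 NM
M4→M5: 354.2 NM
The longest leg is M1–M2 at 545.3 NM.

M1–M2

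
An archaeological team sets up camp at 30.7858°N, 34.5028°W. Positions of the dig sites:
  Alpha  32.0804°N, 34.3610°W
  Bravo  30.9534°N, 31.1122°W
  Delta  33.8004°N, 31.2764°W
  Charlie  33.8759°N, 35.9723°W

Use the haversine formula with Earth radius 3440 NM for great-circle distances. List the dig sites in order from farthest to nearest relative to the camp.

Delta, Charlie, Bravo, Alpha

Distance from the camp at 30.7858°N, 34.5028°W to each:
Delta 33.8004°N, 31.2764°W: 244.0 NM
Charlie 33.8759°N, 35.9723°W: 199.9 NM
Bravo 30.9534°N, 31.1122°W: 175.0 NM
Alpha 32.0804°N, 34.3610°W: 78.1 NM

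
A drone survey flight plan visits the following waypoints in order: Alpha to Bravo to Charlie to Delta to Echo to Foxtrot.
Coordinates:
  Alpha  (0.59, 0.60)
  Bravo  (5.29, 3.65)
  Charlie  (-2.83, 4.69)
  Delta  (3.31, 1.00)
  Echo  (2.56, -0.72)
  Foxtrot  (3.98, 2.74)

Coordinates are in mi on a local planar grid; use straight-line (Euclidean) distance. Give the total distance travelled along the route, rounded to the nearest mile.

27 mi

Leg distances:
Alpha→Bravo: 5.6 mi  (cumulative 5.6 mi)
Bravo→Charlie: 8.2 mi  (cumulative 13.8 mi)
Charlie→Delta: 7.2 mi  (cumulative 21.0 mi)
Delta→Echo: 1.9 mi  (cumulative 22.8 mi)
Echo→Foxtrot: 3.7 mi  (cumulative 26.6 mi)
Total route length ≈ 27 mi.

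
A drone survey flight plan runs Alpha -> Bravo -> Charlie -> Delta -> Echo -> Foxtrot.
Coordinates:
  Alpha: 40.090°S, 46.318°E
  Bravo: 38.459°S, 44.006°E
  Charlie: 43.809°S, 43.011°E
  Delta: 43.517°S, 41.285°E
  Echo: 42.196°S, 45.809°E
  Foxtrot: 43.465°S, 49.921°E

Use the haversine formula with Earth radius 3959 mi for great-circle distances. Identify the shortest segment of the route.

Charlie–Delta

Leg distances:
Alpha→Bravo: 167.3 mi
Bravo→Charlie: 373.3 mi
Charlie→Delta: 88.6 mi
Delta→Echo: 246.6 mi
Echo→Foxtrot: 226.0 mi
The shortest leg is Charlie–Delta at 88.6 mi.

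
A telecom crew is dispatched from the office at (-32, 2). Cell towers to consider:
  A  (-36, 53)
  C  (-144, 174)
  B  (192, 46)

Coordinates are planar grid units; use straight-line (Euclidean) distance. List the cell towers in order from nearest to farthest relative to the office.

Computing each straight-line distance from (-32, 2):
A (-36, 53): 51.2
C (-144, 174): 205.3
B (192, 46): 228.3

A, C, B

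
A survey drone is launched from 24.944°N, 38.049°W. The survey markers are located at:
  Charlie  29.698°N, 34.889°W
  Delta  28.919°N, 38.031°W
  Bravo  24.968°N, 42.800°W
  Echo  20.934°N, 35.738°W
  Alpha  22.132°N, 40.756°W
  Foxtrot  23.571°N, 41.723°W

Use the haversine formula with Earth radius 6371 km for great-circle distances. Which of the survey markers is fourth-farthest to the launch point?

Delta

Distance to each, sorted:
Charlie: 613.8 km
Echo: 504.8 km
Bravo: 478.9 km
Delta: 442.0 km
Alpha: 417.0 km
Foxtrot: 402.5 km
The fourth-farthest is Delta at 442.0 km.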